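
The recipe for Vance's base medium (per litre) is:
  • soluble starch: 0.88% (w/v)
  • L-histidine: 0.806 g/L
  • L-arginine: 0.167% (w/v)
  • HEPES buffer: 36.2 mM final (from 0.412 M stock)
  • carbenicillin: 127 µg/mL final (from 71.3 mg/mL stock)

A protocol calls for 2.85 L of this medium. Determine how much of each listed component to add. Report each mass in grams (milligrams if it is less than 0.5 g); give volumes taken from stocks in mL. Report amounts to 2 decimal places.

soluble starch 25.08 g; L-histidine 2.30 g; L-arginine 4.76 g; HEPES buffer 250.41 mL; carbenicillin 5.08 mL

Working volume: 2.85 L.
soluble starch: 0.88% w/v = 8.8 g/L → 8.8 × 2.85 L = 25.08 g
L-histidine: 0.806 g/L × 2.85 L = 2.30 g
L-arginine: 0.167% w/v = 1.67 g/L → 1.67 × 2.85 L = 4.76 g
HEPES buffer: dilute stock: 36.2 mM × 2850 mL ÷ 412 mM = 250.41 mL
carbenicillin: V = C2·V2/C1 = 127 µg/mL × 2850 mL ÷ 71300 µg/mL = 5.08 mL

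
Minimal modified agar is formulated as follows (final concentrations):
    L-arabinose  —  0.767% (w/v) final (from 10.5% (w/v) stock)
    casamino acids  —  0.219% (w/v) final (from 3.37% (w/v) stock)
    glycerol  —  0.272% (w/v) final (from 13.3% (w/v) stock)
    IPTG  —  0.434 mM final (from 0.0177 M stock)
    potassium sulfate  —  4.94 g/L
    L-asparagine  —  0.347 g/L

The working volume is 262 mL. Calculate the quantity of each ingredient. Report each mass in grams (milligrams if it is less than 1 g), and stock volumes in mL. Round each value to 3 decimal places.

Scale factor relative to 1 L: 0.262.
L-arabinose: dilute stock: 0.767% ÷ 10.5% × 262 mL = 19.138 mL
casamino acids: V = C2·V2/C1 = 0.219% ÷ 3.37% × 262 mL = 17.026 mL
glycerol: V = C2·V2/C1 = 0.272% ÷ 13.3% × 262 mL = 5.358 mL
IPTG: V = C2·V2/C1 = 0.434 mM × 262 mL ÷ 17.7 mM = 6.424 mL
potassium sulfate: 4.94 g/L × 0.262 L = 1.294 g
L-asparagine: 0.347 g/L × 0.262 L = 0.090914 g = 90.914 mg

L-arabinose 19.138 mL; casamino acids 17.026 mL; glycerol 5.358 mL; IPTG 6.424 mL; potassium sulfate 1.294 g; L-asparagine 90.914 mg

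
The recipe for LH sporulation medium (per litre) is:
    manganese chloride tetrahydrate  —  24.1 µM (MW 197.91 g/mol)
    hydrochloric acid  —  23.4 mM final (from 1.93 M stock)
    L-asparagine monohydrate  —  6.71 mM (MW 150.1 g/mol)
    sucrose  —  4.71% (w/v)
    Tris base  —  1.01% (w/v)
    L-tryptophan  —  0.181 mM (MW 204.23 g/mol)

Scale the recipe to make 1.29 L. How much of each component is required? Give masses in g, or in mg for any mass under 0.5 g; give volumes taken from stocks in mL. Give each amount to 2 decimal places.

manganese chloride tetrahydrate 6.15 mg; hydrochloric acid 15.64 mL; L-asparagine monohydrate 1.30 g; sucrose 60.76 g; Tris base 13.03 g; L-tryptophan 47.69 mg

Working volume: 1.29 L.
manganese chloride tetrahydrate: 24.1 µmol/L × 197.91 g/mol × 1.29 L ÷ 1000 = 6.15 mg
hydrochloric acid: C1V1 = C2V2 → 23.4 mM × 1290 mL ÷ 1930 mM = 15.64 mL
L-asparagine monohydrate: 6.71 mmol/L × 150.1 g/mol × 1.29 L ÷ 1000 = 1.30 g
sucrose: 4.71 g per 100 mL × 1290 mL ÷ 100 = 60.76 g
Tris base: 1.01 g per 100 mL × 1290 mL ÷ 100 = 13.03 g
L-tryptophan: 0.181 mmol/L × 204.23 mg/mmol × 1.29 L = 47.69 mg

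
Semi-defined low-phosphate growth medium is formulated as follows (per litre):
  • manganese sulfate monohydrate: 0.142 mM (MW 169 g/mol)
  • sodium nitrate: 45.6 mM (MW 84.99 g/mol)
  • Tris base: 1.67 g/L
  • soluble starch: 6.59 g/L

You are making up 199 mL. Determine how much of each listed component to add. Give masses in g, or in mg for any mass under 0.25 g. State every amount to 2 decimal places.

manganese sulfate monohydrate 4.78 mg; sodium nitrate 0.77 g; Tris base 0.33 g; soluble starch 1.31 g

Target volume = 199 mL = 0.199 L.
manganese sulfate monohydrate: 0.142 mmol/L × 169 mg/mmol × 0.199 L = 4.78 mg
sodium nitrate: 45.6 mmol/L × 84.99 g/mol × 0.199 L ÷ 1000 = 0.77 g
Tris base: 1.67 g/L × 0.199 L = 0.33 g
soluble starch: 6.59 g/L × 0.199 L = 1.31 g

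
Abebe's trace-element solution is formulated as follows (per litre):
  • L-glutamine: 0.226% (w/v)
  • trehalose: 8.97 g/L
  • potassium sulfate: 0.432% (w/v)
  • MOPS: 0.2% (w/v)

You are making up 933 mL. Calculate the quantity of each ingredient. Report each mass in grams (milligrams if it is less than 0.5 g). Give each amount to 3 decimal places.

L-glutamine 2.109 g; trehalose 8.369 g; potassium sulfate 4.031 g; MOPS 1.866 g

Target volume = 933 mL = 0.933 L.
L-glutamine: 0.226 g per 100 mL × 933 mL ÷ 100 = 2.109 g
trehalose: 8.97 g/L × 0.933 L = 8.369 g
potassium sulfate: 0.432 g per 100 mL × 933 mL ÷ 100 = 4.031 g
MOPS: 0.2 g per 100 mL × 933 mL ÷ 100 = 1.866 g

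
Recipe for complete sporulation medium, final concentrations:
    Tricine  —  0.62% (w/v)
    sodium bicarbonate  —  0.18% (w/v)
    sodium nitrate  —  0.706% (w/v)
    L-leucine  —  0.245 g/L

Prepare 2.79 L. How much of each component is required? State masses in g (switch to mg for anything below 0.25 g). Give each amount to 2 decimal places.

Tricine 17.30 g; sodium bicarbonate 5.02 g; sodium nitrate 19.70 g; L-leucine 0.68 g

Working volume: 2.79 L.
Tricine: 0.62 g per 100 mL × 2790 mL ÷ 100 = 17.30 g
sodium bicarbonate: 0.18% w/v = 1.8 g/L → 1.8 × 2.79 L = 5.02 g
sodium nitrate: 0.706 g per 100 mL × 2790 mL ÷ 100 = 19.70 g
L-leucine: 0.245 g/L × 2.79 L = 0.68 g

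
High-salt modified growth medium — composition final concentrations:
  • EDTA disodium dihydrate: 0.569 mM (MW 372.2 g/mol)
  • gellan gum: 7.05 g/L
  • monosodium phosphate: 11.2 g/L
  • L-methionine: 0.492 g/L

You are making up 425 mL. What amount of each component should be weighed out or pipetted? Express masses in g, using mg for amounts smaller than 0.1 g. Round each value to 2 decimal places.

Target volume = 425 mL = 0.425 L.
EDTA disodium dihydrate: 0.569 mmol/L × 372.2 mg/mmol × 0.425 L = 90.01 mg
gellan gum: 7.05 g/L × 0.425 L = 3.00 g
monosodium phosphate: 11.2 g/L × 0.425 L = 4.76 g
L-methionine: 0.492 g/L × 0.425 L = 0.21 g

EDTA disodium dihydrate 90.01 mg; gellan gum 3.00 g; monosodium phosphate 4.76 g; L-methionine 0.21 g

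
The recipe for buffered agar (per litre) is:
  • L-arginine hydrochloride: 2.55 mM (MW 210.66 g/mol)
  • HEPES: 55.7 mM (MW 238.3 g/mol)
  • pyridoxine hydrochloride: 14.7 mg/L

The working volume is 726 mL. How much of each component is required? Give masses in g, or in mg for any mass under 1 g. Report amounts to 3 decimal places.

Scale factor relative to 1 L: 0.726.
L-arginine hydrochloride: 2.55 mmol/L × 210.66 mg/mmol × 0.726 L = 389.995 mg
HEPES: 55.7 mmol/L × 238.3 g/mol × 0.726 L ÷ 1000 = 9.636 g
pyridoxine hydrochloride: 14.7 mg/L × 0.726 L = 10.672 mg

L-arginine hydrochloride 389.995 mg; HEPES 9.636 g; pyridoxine hydrochloride 10.672 mg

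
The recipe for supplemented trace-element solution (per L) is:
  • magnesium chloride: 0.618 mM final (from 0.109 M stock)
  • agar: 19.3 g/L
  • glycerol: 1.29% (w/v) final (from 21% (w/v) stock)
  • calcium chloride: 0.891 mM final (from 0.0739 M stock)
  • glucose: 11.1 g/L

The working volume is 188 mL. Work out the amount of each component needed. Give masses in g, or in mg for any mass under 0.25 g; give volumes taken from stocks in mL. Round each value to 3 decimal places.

Target volume = 188 mL = 0.188 L.
magnesium chloride: C1V1 = C2V2 → 0.618 mM × 188 mL ÷ 109 mM = 1.066 mL
agar: 19.3 g/L × 0.188 L = 3.628 g
glycerol: C1V1 = C2V2 → 1.29% ÷ 21% × 188 mL = 11.549 mL
calcium chloride: dilute stock: 0.891 mM × 188 mL ÷ 73.9 mM = 2.267 mL
glucose: 11.1 g/L × 0.188 L = 2.087 g

magnesium chloride 1.066 mL; agar 3.628 g; glycerol 11.549 mL; calcium chloride 2.267 mL; glucose 2.087 g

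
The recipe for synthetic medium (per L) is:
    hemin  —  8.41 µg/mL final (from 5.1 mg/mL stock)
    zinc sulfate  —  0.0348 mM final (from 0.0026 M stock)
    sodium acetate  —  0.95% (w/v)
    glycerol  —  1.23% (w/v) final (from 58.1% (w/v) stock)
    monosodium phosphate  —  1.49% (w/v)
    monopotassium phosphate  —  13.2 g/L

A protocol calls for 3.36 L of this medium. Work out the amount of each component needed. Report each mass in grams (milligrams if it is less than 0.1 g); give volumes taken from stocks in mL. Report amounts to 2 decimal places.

Working volume: 3.36 L.
hemin: V = C2·V2/C1 = 8.41 µg/mL × 3360 mL ÷ 5100 µg/mL = 5.54 mL
zinc sulfate: V = C2·V2/C1 = 0.0348 mM × 3360 mL ÷ 2.6 mM = 44.97 mL
sodium acetate: 0.95 g per 100 mL × 3360 mL ÷ 100 = 31.92 g
glycerol: C1V1 = C2V2 → 1.23% ÷ 58.1% × 3360 mL = 71.13 mL
monosodium phosphate: 1.49% w/v = 14.9 g/L → 14.9 × 3.36 L = 50.06 g
monopotassium phosphate: 13.2 g/L × 3.36 L = 44.35 g

hemin 5.54 mL; zinc sulfate 44.97 mL; sodium acetate 31.92 g; glycerol 71.13 mL; monosodium phosphate 50.06 g; monopotassium phosphate 44.35 g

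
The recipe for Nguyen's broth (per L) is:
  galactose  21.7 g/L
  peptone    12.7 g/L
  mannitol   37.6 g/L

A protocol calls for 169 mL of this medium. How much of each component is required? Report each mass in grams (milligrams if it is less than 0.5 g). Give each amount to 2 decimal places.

galactose 3.67 g; peptone 2.15 g; mannitol 6.35 g

Target volume = 169 mL = 0.169 L.
galactose: 21.7 g/L × 0.169 L = 3.67 g
peptone: 12.7 g/L × 0.169 L = 2.15 g
mannitol: 37.6 g/L × 0.169 L = 6.35 g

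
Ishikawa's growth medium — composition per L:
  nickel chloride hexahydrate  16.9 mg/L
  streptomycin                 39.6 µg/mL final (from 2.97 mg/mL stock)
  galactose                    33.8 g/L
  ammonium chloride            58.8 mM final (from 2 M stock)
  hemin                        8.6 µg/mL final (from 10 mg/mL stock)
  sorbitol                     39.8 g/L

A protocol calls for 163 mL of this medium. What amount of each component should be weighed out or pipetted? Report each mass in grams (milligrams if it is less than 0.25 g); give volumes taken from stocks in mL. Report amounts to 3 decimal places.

Scale factor relative to 1 L: 0.163.
nickel chloride hexahydrate: 16.9 mg/L × 0.163 L = 2.755 mg
streptomycin: V = C2·V2/C1 = 39.6 µg/mL × 163 mL ÷ 2970 µg/mL = 2.173 mL
galactose: 33.8 g/L × 0.163 L = 5.509 g
ammonium chloride: dilute stock: 58.8 mM × 163 mL ÷ 2000 mM = 4.792 mL
hemin: dilute stock: 8.6 µg/mL × 163 mL ÷ 10000 µg/mL = 0.140 mL
sorbitol: 39.8 g/L × 0.163 L = 6.487 g

nickel chloride hexahydrate 2.755 mg; streptomycin 2.173 mL; galactose 5.509 g; ammonium chloride 4.792 mL; hemin 0.140 mL; sorbitol 6.487 g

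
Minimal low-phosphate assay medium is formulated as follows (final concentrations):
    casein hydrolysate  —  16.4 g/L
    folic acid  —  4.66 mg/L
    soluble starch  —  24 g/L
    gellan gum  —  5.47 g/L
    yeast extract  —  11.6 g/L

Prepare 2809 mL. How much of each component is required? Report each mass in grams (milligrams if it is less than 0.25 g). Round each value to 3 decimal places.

casein hydrolysate 46.068 g; folic acid 13.090 mg; soluble starch 67.416 g; gellan gum 15.365 g; yeast extract 32.584 g

Scale factor relative to 1 L: 2.809.
casein hydrolysate: 16.4 g/L × 2.809 L = 46.068 g
folic acid: 4.66 mg/L × 2.809 L = 13.090 mg
soluble starch: 24 g/L × 2.809 L = 67.416 g
gellan gum: 5.47 g/L × 2.809 L = 15.365 g
yeast extract: 11.6 g/L × 2.809 L = 32.584 g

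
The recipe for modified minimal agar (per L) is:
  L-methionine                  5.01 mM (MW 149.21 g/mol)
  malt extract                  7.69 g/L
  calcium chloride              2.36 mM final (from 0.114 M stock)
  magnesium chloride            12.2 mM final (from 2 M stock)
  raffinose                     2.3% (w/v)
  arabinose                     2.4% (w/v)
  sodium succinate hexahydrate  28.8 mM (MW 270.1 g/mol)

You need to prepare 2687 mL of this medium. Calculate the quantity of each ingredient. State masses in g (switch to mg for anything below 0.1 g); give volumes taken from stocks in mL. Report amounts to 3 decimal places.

Target volume = 2687 mL = 2.687 L.
L-methionine: 5.01 mmol/L × 149.21 g/mol × 2.687 L ÷ 1000 = 2.009 g
malt extract: 7.69 g/L × 2.687 L = 20.663 g
calcium chloride: dilute stock: 2.36 mM × 2687 mL ÷ 114 mM = 55.626 mL
magnesium chloride: V = C2·V2/C1 = 12.2 mM × 2687 mL ÷ 2000 mM = 16.391 mL
raffinose: 2.3% w/v = 23 g/L → 23 × 2.687 L = 61.801 g
arabinose: 2.4 g per 100 mL × 2687 mL ÷ 100 = 64.488 g
sodium succinate hexahydrate: 28.8 mmol/L × 270.1 g/mol × 2.687 L ÷ 1000 = 20.902 g

L-methionine 2.009 g; malt extract 20.663 g; calcium chloride 55.626 mL; magnesium chloride 16.391 mL; raffinose 61.801 g; arabinose 64.488 g; sodium succinate hexahydrate 20.902 g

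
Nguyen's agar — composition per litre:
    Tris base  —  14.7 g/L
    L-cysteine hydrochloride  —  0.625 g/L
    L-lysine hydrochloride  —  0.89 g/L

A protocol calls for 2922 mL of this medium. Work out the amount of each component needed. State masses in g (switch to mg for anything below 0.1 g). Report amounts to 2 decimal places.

Target volume = 2922 mL = 2.922 L.
Tris base: 14.7 g/L × 2.922 L = 42.95 g
L-cysteine hydrochloride: 0.625 g/L × 2.922 L = 1.83 g
L-lysine hydrochloride: 0.89 g/L × 2.922 L = 2.60 g

Tris base 42.95 g; L-cysteine hydrochloride 1.83 g; L-lysine hydrochloride 2.60 g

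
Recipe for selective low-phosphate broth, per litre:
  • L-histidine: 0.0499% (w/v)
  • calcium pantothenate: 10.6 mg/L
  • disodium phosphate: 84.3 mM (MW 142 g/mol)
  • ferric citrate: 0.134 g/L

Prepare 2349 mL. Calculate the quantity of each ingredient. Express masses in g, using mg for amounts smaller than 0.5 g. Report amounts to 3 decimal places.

L-histidine 1.172 g; calcium pantothenate 24.899 mg; disodium phosphate 28.119 g; ferric citrate 314.766 mg

Scale factor relative to 1 L: 2.349.
L-histidine: 0.0499% w/v = 0.499 g/L → 0.499 × 2.349 L = 1.172 g
calcium pantothenate: 10.6 mg/L × 2.349 L = 24.899 mg
disodium phosphate: 84.3 mmol/L × 142 g/mol × 2.349 L ÷ 1000 = 28.119 g
ferric citrate: 0.134 g/L × 2.349 L = 0.314766 g = 314.766 mg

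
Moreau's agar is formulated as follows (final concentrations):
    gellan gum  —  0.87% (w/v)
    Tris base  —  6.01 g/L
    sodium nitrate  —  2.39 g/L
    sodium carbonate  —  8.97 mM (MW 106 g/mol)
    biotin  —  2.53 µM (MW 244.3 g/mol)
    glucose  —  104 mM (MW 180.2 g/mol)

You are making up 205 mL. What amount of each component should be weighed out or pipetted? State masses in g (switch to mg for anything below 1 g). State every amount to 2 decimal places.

Target volume = 205 mL = 0.205 L.
gellan gum: 0.87% w/v = 8.7 g/L → 8.7 × 0.205 L = 1.78 g
Tris base: 6.01 g/L × 0.205 L = 1.23 g
sodium nitrate: 2.39 g/L × 0.205 L = 0.48995 g = 489.95 mg
sodium carbonate: 8.97 mmol/L × 106 mg/mmol × 0.205 L = 194.92 mg
biotin: 2.53 µmol/L × 244.3 g/mol × 0.205 L ÷ 1000 = 0.13 mg
glucose: 104 mmol/L × 180.2 g/mol × 0.205 L ÷ 1000 = 3.84 g

gellan gum 1.78 g; Tris base 1.23 g; sodium nitrate 489.95 mg; sodium carbonate 194.92 mg; biotin 0.13 mg; glucose 3.84 g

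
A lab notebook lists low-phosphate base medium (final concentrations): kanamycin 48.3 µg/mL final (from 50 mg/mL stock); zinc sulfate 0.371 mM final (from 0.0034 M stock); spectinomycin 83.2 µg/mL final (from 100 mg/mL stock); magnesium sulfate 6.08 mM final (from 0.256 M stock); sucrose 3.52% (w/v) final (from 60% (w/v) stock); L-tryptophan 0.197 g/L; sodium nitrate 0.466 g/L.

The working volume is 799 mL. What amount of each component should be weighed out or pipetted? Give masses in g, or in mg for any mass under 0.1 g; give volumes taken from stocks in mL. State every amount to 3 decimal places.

Working volume: 799 mL = 0.799 L.
kanamycin: V = C2·V2/C1 = 48.3 µg/mL × 799 mL ÷ 50000 µg/mL = 0.772 mL
zinc sulfate: V = C2·V2/C1 = 0.371 mM × 799 mL ÷ 3.4 mM = 87.185 mL
spectinomycin: V = C2·V2/C1 = 83.2 µg/mL × 799 mL ÷ 100000 µg/mL = 0.665 mL
magnesium sulfate: V = C2·V2/C1 = 6.08 mM × 799 mL ÷ 256 mM = 18.976 mL
sucrose: C1V1 = C2V2 → 3.52% ÷ 60% × 799 mL = 46.875 mL
L-tryptophan: 0.197 g/L × 0.799 L = 0.157 g
sodium nitrate: 0.466 g/L × 0.799 L = 0.372 g

kanamycin 0.772 mL; zinc sulfate 87.185 mL; spectinomycin 0.665 mL; magnesium sulfate 18.976 mL; sucrose 46.875 mL; L-tryptophan 0.157 g; sodium nitrate 0.372 g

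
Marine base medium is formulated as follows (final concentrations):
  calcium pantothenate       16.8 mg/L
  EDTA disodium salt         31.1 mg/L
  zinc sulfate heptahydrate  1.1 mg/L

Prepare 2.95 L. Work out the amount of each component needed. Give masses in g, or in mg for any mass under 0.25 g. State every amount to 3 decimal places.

Working volume: 2.95 L.
calcium pantothenate: 16.8 mg/L × 2.95 L = 49.560 mg
EDTA disodium salt: 31.1 mg/L × 2.95 L = 91.745 mg
zinc sulfate heptahydrate: 1.1 mg/L × 2.95 L = 3.245 mg

calcium pantothenate 49.560 mg; EDTA disodium salt 91.745 mg; zinc sulfate heptahydrate 3.245 mg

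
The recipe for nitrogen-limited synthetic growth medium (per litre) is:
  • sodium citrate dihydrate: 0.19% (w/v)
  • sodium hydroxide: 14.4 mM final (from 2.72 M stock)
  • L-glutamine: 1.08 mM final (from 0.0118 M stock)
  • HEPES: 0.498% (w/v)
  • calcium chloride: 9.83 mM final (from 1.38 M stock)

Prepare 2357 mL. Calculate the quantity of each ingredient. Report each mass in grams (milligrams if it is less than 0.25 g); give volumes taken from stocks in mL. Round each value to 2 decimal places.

sodium citrate dihydrate 4.48 g; sodium hydroxide 12.48 mL; L-glutamine 215.73 mL; HEPES 11.74 g; calcium chloride 16.79 mL

Target volume = 2357 mL = 2.357 L.
sodium citrate dihydrate: 0.19 g per 100 mL × 2357 mL ÷ 100 = 4.48 g
sodium hydroxide: V = C2·V2/C1 = 14.4 mM × 2357 mL ÷ 2720 mM = 12.48 mL
L-glutamine: dilute stock: 1.08 mM × 2357 mL ÷ 11.8 mM = 215.73 mL
HEPES: 0.498% w/v = 4.98 g/L → 4.98 × 2.357 L = 11.74 g
calcium chloride: dilute stock: 9.83 mM × 2357 mL ÷ 1380 mM = 16.79 mL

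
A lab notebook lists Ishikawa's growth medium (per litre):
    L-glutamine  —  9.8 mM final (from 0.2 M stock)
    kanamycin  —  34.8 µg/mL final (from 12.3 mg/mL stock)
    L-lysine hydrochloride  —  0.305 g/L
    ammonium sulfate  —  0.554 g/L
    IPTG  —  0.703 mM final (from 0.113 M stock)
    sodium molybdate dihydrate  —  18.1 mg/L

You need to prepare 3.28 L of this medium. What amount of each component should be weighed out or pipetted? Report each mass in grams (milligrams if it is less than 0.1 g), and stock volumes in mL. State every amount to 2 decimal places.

L-glutamine 160.72 mL; kanamycin 9.28 mL; L-lysine hydrochloride 1.00 g; ammonium sulfate 1.82 g; IPTG 20.41 mL; sodium molybdate dihydrate 59.37 mg

Working volume: 3.28 L.
L-glutamine: dilute stock: 9.8 mM × 3280 mL ÷ 200 mM = 160.72 mL
kanamycin: C1V1 = C2V2 → 34.8 µg/mL × 3280 mL ÷ 12300 µg/mL = 9.28 mL
L-lysine hydrochloride: 0.305 g/L × 3.28 L = 1.00 g
ammonium sulfate: 0.554 g/L × 3.28 L = 1.82 g
IPTG: dilute stock: 0.703 mM × 3280 mL ÷ 113 mM = 20.41 mL
sodium molybdate dihydrate: 18.1 mg/L × 3.28 L = 59.37 mg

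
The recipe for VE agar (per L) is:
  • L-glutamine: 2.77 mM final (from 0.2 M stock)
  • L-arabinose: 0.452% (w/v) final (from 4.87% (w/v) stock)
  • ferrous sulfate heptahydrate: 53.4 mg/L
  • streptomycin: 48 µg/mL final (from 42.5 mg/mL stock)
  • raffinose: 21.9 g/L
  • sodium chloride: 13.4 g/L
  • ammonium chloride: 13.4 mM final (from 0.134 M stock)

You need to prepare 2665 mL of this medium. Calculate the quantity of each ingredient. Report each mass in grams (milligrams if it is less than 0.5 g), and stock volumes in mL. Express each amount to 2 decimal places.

Working volume: 2665 mL = 2.665 L.
L-glutamine: V = C2·V2/C1 = 2.77 mM × 2665 mL ÷ 200 mM = 36.91 mL
L-arabinose: dilute stock: 0.452% ÷ 4.87% × 2665 mL = 247.35 mL
ferrous sulfate heptahydrate: 53.4 mg/L × 2.665 L = 142.31 mg
streptomycin: V = C2·V2/C1 = 48 µg/mL × 2665 mL ÷ 42500 µg/mL = 3.01 mL
raffinose: 21.9 g/L × 2.665 L = 58.36 g
sodium chloride: 13.4 g/L × 2.665 L = 35.71 g
ammonium chloride: dilute stock: 13.4 mM × 2665 mL ÷ 134 mM = 266.50 mL

L-glutamine 36.91 mL; L-arabinose 247.35 mL; ferrous sulfate heptahydrate 142.31 mg; streptomycin 3.01 mL; raffinose 58.36 g; sodium chloride 35.71 g; ammonium chloride 266.50 mL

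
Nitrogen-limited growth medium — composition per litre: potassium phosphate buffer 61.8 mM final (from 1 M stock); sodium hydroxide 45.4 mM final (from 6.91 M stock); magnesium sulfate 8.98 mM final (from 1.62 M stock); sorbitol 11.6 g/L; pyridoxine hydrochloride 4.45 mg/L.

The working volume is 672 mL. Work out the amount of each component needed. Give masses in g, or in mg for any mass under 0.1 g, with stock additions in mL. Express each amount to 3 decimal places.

potassium phosphate buffer 41.530 mL; sodium hydroxide 4.415 mL; magnesium sulfate 3.725 mL; sorbitol 7.795 g; pyridoxine hydrochloride 2.990 mg

Working volume: 672 mL = 0.672 L.
potassium phosphate buffer: C1V1 = C2V2 → 61.8 mM × 672 mL ÷ 1000 mM = 41.530 mL
sodium hydroxide: dilute stock: 45.4 mM × 672 mL ÷ 6910 mM = 4.415 mL
magnesium sulfate: dilute stock: 8.98 mM × 672 mL ÷ 1620 mM = 3.725 mL
sorbitol: 11.6 g/L × 0.672 L = 7.795 g
pyridoxine hydrochloride: 4.45 mg/L × 0.672 L = 2.990 mg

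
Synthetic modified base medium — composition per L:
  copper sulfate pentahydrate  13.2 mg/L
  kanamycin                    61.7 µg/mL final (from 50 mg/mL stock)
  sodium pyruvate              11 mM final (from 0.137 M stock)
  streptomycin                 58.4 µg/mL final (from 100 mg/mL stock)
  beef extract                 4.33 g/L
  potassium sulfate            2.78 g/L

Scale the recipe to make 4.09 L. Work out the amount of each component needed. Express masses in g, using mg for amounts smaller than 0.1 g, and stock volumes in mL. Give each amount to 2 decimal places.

Working volume: 4.09 L.
copper sulfate pentahydrate: 13.2 mg/L × 4.09 L = 53.99 mg
kanamycin: dilute stock: 61.7 µg/mL × 4090 mL ÷ 50000 µg/mL = 5.05 mL
sodium pyruvate: V = C2·V2/C1 = 11 mM × 4090 mL ÷ 137 mM = 328.39 mL
streptomycin: V = C2·V2/C1 = 58.4 µg/mL × 4090 mL ÷ 100000 µg/mL = 2.39 mL
beef extract: 4.33 g/L × 4.09 L = 17.71 g
potassium sulfate: 2.78 g/L × 4.09 L = 11.37 g

copper sulfate pentahydrate 53.99 mg; kanamycin 5.05 mL; sodium pyruvate 328.39 mL; streptomycin 2.39 mL; beef extract 17.71 g; potassium sulfate 11.37 g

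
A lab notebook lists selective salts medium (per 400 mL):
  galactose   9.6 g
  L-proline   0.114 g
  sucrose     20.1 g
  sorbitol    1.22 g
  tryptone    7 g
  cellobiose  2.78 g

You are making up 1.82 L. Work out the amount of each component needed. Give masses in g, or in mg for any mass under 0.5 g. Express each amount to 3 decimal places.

Scale factor = 1820 mL / 400 mL = 4.55.
galactose: 9.6 g × (1820 mL / 400 mL) = 43.680 g
L-proline: 0.114 g × (1820 mL / 400 mL) = 0.519 g
sucrose: 20.1 g × (1820 mL / 400 mL) = 91.455 g
sorbitol: 1.22 g × (1820 mL / 400 mL) = 5.551 g
tryptone: 7 g × (1820 mL / 400 mL) = 31.850 g
cellobiose: 2.78 g × (1820 mL / 400 mL) = 12.649 g

galactose 43.680 g; L-proline 0.519 g; sucrose 91.455 g; sorbitol 5.551 g; tryptone 31.850 g; cellobiose 12.649 g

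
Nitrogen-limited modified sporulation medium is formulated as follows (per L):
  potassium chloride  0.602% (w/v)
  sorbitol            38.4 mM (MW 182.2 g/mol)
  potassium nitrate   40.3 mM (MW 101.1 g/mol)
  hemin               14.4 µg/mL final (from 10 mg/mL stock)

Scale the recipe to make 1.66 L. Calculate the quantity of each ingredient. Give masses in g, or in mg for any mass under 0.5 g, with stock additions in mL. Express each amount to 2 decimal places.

Working volume: 1.66 L.
potassium chloride: 0.602% w/v = 6.02 g/L → 6.02 × 1.66 L = 9.99 g
sorbitol: 38.4 mmol/L × 182.2 g/mol × 1.66 L ÷ 1000 = 11.61 g
potassium nitrate: 40.3 mmol/L × 101.1 g/mol × 1.66 L ÷ 1000 = 6.76 g
hemin: dilute stock: 14.4 µg/mL × 1660 mL ÷ 10000 µg/mL = 2.39 mL

potassium chloride 9.99 g; sorbitol 11.61 g; potassium nitrate 6.76 g; hemin 2.39 mL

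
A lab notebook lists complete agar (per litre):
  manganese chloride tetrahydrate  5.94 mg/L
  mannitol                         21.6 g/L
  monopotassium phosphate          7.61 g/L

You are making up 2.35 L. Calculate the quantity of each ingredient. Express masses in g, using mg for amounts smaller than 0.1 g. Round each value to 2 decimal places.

Working volume: 2.35 L.
manganese chloride tetrahydrate: 5.94 mg/L × 2.35 L = 13.96 mg
mannitol: 21.6 g/L × 2.35 L = 50.76 g
monopotassium phosphate: 7.61 g/L × 2.35 L = 17.88 g

manganese chloride tetrahydrate 13.96 mg; mannitol 50.76 g; monopotassium phosphate 17.88 g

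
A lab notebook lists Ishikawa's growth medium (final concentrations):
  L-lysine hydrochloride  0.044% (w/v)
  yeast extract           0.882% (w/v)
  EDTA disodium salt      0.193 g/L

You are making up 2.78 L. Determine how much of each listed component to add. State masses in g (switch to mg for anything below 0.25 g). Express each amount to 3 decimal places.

Working volume: 2.78 L.
L-lysine hydrochloride: 0.044% w/v = 0.44 g/L → 0.44 × 2.78 L = 1.223 g
yeast extract: 0.882 g per 100 mL × 2780 mL ÷ 100 = 24.520 g
EDTA disodium salt: 0.193 g/L × 2.78 L = 0.537 g

L-lysine hydrochloride 1.223 g; yeast extract 24.520 g; EDTA disodium salt 0.537 g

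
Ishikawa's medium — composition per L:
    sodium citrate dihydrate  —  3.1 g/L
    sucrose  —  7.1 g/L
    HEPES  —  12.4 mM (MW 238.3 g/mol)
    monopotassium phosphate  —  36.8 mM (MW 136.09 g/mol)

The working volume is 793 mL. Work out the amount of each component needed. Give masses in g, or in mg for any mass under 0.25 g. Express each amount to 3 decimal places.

Scale factor relative to 1 L: 0.793.
sodium citrate dihydrate: 3.1 g/L × 0.793 L = 2.458 g
sucrose: 7.1 g/L × 0.793 L = 5.630 g
HEPES: 12.4 mmol/L × 238.3 g/mol × 0.793 L ÷ 1000 = 2.343 g
monopotassium phosphate: 36.8 mmol/L × 136.09 g/mol × 0.793 L ÷ 1000 = 3.971 g

sodium citrate dihydrate 2.458 g; sucrose 5.630 g; HEPES 2.343 g; monopotassium phosphate 3.971 g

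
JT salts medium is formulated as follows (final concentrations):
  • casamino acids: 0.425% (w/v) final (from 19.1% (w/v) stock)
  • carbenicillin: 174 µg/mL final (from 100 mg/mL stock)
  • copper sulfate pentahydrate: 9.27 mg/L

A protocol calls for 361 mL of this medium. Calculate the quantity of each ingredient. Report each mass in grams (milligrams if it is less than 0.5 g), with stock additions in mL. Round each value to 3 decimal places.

casamino acids 8.033 mL; carbenicillin 0.628 mL; copper sulfate pentahydrate 3.346 mg

Working volume: 361 mL = 0.361 L.
casamino acids: dilute stock: 0.425% ÷ 19.1% × 361 mL = 8.033 mL
carbenicillin: V = C2·V2/C1 = 174 µg/mL × 361 mL ÷ 100000 µg/mL = 0.628 mL
copper sulfate pentahydrate: 9.27 mg/L × 0.361 L = 3.346 mg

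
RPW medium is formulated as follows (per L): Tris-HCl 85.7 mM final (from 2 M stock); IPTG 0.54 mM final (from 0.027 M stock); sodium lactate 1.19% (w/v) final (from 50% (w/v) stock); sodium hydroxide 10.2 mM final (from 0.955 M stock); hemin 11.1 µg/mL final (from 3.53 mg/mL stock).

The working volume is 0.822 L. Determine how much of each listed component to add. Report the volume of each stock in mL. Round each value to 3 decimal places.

Tris-HCl 35.223 mL; IPTG 16.440 mL; sodium lactate 19.564 mL; sodium hydroxide 8.779 mL; hemin 2.585 mL

Working volume: 0.822 L.
Tris-HCl: V = C2·V2/C1 = 85.7 mM × 822 mL ÷ 2000 mM = 35.223 mL
IPTG: C1V1 = C2V2 → 0.54 mM × 822 mL ÷ 27 mM = 16.440 mL
sodium lactate: V = C2·V2/C1 = 1.19% ÷ 50% × 822 mL = 19.564 mL
sodium hydroxide: dilute stock: 10.2 mM × 822 mL ÷ 955 mM = 8.779 mL
hemin: dilute stock: 11.1 µg/mL × 822 mL ÷ 3530 µg/mL = 2.585 mL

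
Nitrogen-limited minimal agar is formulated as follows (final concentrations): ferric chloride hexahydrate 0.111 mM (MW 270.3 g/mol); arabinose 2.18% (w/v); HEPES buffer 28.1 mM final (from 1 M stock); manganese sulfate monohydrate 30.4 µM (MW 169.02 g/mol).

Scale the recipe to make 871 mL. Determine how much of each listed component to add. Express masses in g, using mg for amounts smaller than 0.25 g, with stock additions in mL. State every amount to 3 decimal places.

Working volume: 871 mL = 0.871 L.
ferric chloride hexahydrate: 0.111 mmol/L × 270.3 mg/mmol × 0.871 L = 26.133 mg
arabinose: 2.18 g per 100 mL × 871 mL ÷ 100 = 18.988 g
HEPES buffer: C1V1 = C2V2 → 28.1 mM × 871 mL ÷ 1000 mM = 24.475 mL
manganese sulfate monohydrate: 30.4 µmol/L × 169.02 g/mol × 0.871 L ÷ 1000 = 4.475 mg

ferric chloride hexahydrate 26.133 mg; arabinose 18.988 g; HEPES buffer 24.475 mL; manganese sulfate monohydrate 4.475 mg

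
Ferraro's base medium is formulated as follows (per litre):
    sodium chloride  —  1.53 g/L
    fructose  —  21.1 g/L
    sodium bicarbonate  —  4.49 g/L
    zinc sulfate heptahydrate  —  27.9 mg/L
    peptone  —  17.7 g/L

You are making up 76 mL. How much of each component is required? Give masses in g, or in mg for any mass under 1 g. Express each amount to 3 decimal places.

sodium chloride 116.280 mg; fructose 1.604 g; sodium bicarbonate 341.240 mg; zinc sulfate heptahydrate 2.120 mg; peptone 1.345 g

Scale factor relative to 1 L: 0.076.
sodium chloride: 1.53 g/L × 0.076 L = 0.11628 g = 116.280 mg
fructose: 21.1 g/L × 0.076 L = 1.604 g
sodium bicarbonate: 4.49 g/L × 0.076 L = 0.34124 g = 341.240 mg
zinc sulfate heptahydrate: 27.9 mg/L × 0.076 L = 2.120 mg
peptone: 17.7 g/L × 0.076 L = 1.345 g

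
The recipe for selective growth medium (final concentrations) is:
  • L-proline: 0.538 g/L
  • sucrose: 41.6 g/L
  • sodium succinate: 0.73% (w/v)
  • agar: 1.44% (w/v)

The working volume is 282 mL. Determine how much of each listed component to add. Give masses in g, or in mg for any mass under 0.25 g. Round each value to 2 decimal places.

L-proline 151.72 mg; sucrose 11.73 g; sodium succinate 2.06 g; agar 4.06 g

Target volume = 282 mL = 0.282 L.
L-proline: 0.538 g/L × 0.282 L = 0.151716 g = 151.72 mg
sucrose: 41.6 g/L × 0.282 L = 11.73 g
sodium succinate: 0.73% w/v = 7.3 g/L → 7.3 × 0.282 L = 2.06 g
agar: 1.44% w/v = 14.4 g/L → 14.4 × 0.282 L = 4.06 g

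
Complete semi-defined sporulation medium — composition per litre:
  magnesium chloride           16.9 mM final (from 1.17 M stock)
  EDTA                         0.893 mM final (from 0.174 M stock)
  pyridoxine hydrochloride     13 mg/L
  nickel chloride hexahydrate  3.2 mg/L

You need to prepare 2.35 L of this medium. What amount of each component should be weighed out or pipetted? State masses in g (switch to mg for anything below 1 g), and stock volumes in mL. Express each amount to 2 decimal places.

Scale factor relative to 1 L: 2.35.
magnesium chloride: V = C2·V2/C1 = 16.9 mM × 2350 mL ÷ 1170 mM = 33.94 mL
EDTA: V = C2·V2/C1 = 0.893 mM × 2350 mL ÷ 174 mM = 12.06 mL
pyridoxine hydrochloride: 13 mg/L × 2.35 L = 30.55 mg
nickel chloride hexahydrate: 3.2 mg/L × 2.35 L = 7.52 mg

magnesium chloride 33.94 mL; EDTA 12.06 mL; pyridoxine hydrochloride 30.55 mg; nickel chloride hexahydrate 7.52 mg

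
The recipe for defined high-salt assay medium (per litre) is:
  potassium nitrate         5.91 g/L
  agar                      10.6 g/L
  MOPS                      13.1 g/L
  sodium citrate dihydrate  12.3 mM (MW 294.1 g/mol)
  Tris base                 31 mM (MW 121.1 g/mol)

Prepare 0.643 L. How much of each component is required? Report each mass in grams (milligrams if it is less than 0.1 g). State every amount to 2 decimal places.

potassium nitrate 3.80 g; agar 6.82 g; MOPS 8.42 g; sodium citrate dihydrate 2.33 g; Tris base 2.41 g

Scale factor relative to 1 L: 0.643.
potassium nitrate: 5.91 g/L × 0.643 L = 3.80 g
agar: 10.6 g/L × 0.643 L = 6.82 g
MOPS: 13.1 g/L × 0.643 L = 8.42 g
sodium citrate dihydrate: 12.3 mmol/L × 294.1 g/mol × 0.643 L ÷ 1000 = 2.33 g
Tris base: 31 mmol/L × 121.1 g/mol × 0.643 L ÷ 1000 = 2.41 g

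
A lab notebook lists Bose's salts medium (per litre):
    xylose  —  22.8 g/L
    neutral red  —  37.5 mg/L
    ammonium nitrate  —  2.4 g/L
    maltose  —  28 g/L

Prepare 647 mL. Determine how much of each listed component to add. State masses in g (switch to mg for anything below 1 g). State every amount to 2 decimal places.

Target volume = 647 mL = 0.647 L.
xylose: 22.8 g/L × 0.647 L = 14.75 g
neutral red: 37.5 mg/L × 0.647 L = 24.26 mg
ammonium nitrate: 2.4 g/L × 0.647 L = 1.55 g
maltose: 28 g/L × 0.647 L = 18.12 g

xylose 14.75 g; neutral red 24.26 mg; ammonium nitrate 1.55 g; maltose 18.12 g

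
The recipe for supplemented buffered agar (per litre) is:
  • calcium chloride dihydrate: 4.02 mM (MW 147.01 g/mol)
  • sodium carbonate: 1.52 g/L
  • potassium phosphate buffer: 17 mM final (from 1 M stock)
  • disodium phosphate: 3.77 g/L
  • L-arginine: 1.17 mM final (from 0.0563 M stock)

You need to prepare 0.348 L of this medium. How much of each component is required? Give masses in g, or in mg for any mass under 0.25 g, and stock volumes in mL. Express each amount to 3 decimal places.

Scale factor relative to 1 L: 0.348.
calcium chloride dihydrate: 4.02 mmol/L × 147.01 mg/mmol × 0.348 L = 205.661 mg
sodium carbonate: 1.52 g/L × 0.348 L = 0.529 g
potassium phosphate buffer: dilute stock: 17 mM × 348 mL ÷ 1000 mM = 5.916 mL
disodium phosphate: 3.77 g/L × 0.348 L = 1.312 g
L-arginine: C1V1 = C2V2 → 1.17 mM × 348 mL ÷ 56.3 mM = 7.232 mL

calcium chloride dihydrate 205.661 mg; sodium carbonate 0.529 g; potassium phosphate buffer 5.916 mL; disodium phosphate 1.312 g; L-arginine 7.232 mL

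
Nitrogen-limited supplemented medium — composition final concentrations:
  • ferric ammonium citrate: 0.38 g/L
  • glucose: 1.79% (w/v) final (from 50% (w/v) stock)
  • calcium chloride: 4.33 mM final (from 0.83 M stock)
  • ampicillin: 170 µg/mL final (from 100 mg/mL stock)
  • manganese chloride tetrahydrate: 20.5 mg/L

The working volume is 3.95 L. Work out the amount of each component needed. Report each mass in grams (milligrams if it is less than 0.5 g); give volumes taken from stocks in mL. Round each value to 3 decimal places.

ferric ammonium citrate 1.501 g; glucose 141.410 mL; calcium chloride 20.607 mL; ampicillin 6.715 mL; manganese chloride tetrahydrate 80.975 mg

Scale factor relative to 1 L: 3.95.
ferric ammonium citrate: 0.38 g/L × 3.95 L = 1.501 g
glucose: V = C2·V2/C1 = 1.79% ÷ 50% × 3950 mL = 141.410 mL
calcium chloride: C1V1 = C2V2 → 4.33 mM × 3950 mL ÷ 830 mM = 20.607 mL
ampicillin: C1V1 = C2V2 → 170 µg/mL × 3950 mL ÷ 100000 µg/mL = 6.715 mL
manganese chloride tetrahydrate: 20.5 mg/L × 3.95 L = 80.975 mg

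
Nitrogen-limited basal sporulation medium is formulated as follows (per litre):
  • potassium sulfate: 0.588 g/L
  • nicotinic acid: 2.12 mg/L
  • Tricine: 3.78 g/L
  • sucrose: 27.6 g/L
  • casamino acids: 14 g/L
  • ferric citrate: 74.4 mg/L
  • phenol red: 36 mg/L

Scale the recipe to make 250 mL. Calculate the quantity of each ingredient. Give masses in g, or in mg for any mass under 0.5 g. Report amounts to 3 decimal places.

Scale factor relative to 1 L: 0.25.
potassium sulfate: 0.588 g/L × 0.25 L = 0.147 g = 147.000 mg
nicotinic acid: 2.12 mg/L × 0.25 L = 0.530 mg
Tricine: 3.78 g/L × 0.25 L = 0.945 g
sucrose: 27.6 g/L × 0.25 L = 6.900 g
casamino acids: 14 g/L × 0.25 L = 3.500 g
ferric citrate: 74.4 mg/L × 0.25 L = 18.600 mg
phenol red: 36 mg/L × 0.25 L = 9.000 mg

potassium sulfate 147.000 mg; nicotinic acid 0.530 mg; Tricine 0.945 g; sucrose 6.900 g; casamino acids 3.500 g; ferric citrate 18.600 mg; phenol red 9.000 mg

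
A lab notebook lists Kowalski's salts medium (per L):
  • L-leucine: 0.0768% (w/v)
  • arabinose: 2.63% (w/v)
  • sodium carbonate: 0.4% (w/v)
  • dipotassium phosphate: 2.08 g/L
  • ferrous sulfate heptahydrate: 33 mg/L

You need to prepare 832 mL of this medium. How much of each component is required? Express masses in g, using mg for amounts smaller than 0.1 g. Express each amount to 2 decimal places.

L-leucine 0.64 g; arabinose 21.88 g; sodium carbonate 3.33 g; dipotassium phosphate 1.73 g; ferrous sulfate heptahydrate 27.46 mg

Working volume: 832 mL = 0.832 L.
L-leucine: 0.0768 g per 100 mL × 832 mL ÷ 100 = 0.64 g
arabinose: 2.63 g per 100 mL × 832 mL ÷ 100 = 21.88 g
sodium carbonate: 0.4 g per 100 mL × 832 mL ÷ 100 = 3.33 g
dipotassium phosphate: 2.08 g/L × 0.832 L = 1.73 g
ferrous sulfate heptahydrate: 33 mg/L × 0.832 L = 27.46 mg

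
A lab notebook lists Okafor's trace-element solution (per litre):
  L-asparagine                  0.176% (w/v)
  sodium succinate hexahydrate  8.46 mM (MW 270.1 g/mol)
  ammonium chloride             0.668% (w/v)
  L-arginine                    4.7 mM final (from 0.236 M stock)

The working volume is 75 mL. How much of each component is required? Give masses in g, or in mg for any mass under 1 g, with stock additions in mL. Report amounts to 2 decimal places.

L-asparagine 132.00 mg; sodium succinate hexahydrate 171.38 mg; ammonium chloride 501.00 mg; L-arginine 1.49 mL

Scale factor relative to 1 L: 0.075.
L-asparagine: 0.176 g per 100 mL × 75 mL ÷ 100 = 0.132 g = 132.00 mg
sodium succinate hexahydrate: 8.46 mmol/L × 270.1 mg/mmol × 0.075 L = 171.38 mg
ammonium chloride: 0.668% w/v = 6.68 g/L → 6.68 × 0.075 L = 0.501 g = 501.00 mg
L-arginine: V = C2·V2/C1 = 4.7 mM × 75 mL ÷ 236 mM = 1.49 mL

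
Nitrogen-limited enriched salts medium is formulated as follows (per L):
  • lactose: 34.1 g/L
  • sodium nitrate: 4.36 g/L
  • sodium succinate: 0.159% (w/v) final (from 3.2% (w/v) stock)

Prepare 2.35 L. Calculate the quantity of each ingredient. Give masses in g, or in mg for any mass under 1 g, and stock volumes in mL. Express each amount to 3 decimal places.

Scale factor relative to 1 L: 2.35.
lactose: 34.1 g/L × 2.35 L = 80.135 g
sodium nitrate: 4.36 g/L × 2.35 L = 10.246 g
sodium succinate: C1V1 = C2V2 → 0.159% ÷ 3.2% × 2350 mL = 116.766 mL

lactose 80.135 g; sodium nitrate 10.246 g; sodium succinate 116.766 mL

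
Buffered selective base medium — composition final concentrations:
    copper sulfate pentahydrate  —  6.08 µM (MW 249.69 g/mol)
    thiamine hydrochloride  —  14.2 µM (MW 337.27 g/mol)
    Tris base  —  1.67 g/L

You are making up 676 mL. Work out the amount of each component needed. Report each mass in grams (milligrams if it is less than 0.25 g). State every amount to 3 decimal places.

Target volume = 676 mL = 0.676 L.
copper sulfate pentahydrate: 6.08 µmol/L × 249.69 g/mol × 0.676 L ÷ 1000 = 1.026 mg
thiamine hydrochloride: 14.2 µmol/L × 337.27 g/mol × 0.676 L ÷ 1000 = 3.238 mg
Tris base: 1.67 g/L × 0.676 L = 1.129 g

copper sulfate pentahydrate 1.026 mg; thiamine hydrochloride 3.238 mg; Tris base 1.129 g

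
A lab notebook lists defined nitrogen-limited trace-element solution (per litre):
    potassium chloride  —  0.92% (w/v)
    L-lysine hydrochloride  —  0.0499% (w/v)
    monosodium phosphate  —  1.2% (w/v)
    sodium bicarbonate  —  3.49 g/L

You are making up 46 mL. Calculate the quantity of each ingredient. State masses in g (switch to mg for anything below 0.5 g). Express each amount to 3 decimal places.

Scale factor relative to 1 L: 0.046.
potassium chloride: 0.92 g per 100 mL × 46 mL ÷ 100 = 0.4232 g = 423.200 mg
L-lysine hydrochloride: 0.0499 g per 100 mL × 46 mL ÷ 100 = 0.022954 g = 22.954 mg
monosodium phosphate: 1.2% w/v = 12 g/L → 12 × 0.046 L = 0.552 g
sodium bicarbonate: 3.49 g/L × 0.046 L = 0.16054 g = 160.540 mg

potassium chloride 423.200 mg; L-lysine hydrochloride 22.954 mg; monosodium phosphate 0.552 g; sodium bicarbonate 160.540 mg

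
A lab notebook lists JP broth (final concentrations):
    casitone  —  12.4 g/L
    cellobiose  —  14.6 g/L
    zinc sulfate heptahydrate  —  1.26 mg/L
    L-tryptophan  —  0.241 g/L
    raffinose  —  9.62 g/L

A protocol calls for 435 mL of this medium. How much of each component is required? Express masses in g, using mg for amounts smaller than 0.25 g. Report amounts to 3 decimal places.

casitone 5.394 g; cellobiose 6.351 g; zinc sulfate heptahydrate 0.548 mg; L-tryptophan 104.835 mg; raffinose 4.185 g

Scale factor relative to 1 L: 0.435.
casitone: 12.4 g/L × 0.435 L = 5.394 g
cellobiose: 14.6 g/L × 0.435 L = 6.351 g
zinc sulfate heptahydrate: 1.26 mg/L × 0.435 L = 0.548 mg
L-tryptophan: 0.241 g/L × 0.435 L = 0.104835 g = 104.835 mg
raffinose: 9.62 g/L × 0.435 L = 4.185 g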